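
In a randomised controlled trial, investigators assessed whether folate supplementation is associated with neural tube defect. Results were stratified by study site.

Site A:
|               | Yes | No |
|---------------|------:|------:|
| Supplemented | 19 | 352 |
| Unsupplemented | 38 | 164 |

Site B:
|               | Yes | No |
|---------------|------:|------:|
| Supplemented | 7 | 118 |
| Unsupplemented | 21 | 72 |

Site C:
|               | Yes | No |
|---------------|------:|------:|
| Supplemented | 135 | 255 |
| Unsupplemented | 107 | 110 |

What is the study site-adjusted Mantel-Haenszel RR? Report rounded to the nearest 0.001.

0.550

RR_MH = Σ(aᵢ·n₀ᵢ/nᵢ) / Σ(cᵢ·n₁ᵢ/nᵢ), with n₁ᵢ = aᵢ+bᵢ (exposed), n₀ᵢ = cᵢ+dᵢ (unexposed), nᵢ = n₁ᵢ+n₀ᵢ.
Stratum 1 (Site A): n₁ = 371, n₀ = 202, n = 573; a·n₀/n = 19·202/573 = 6.6981; c·n₁/n = 38·371/573 = 24.6038
Stratum 2 (Site B): n₁ = 125, n₀ = 93, n = 218; a·n₀/n = 7·93/218 = 2.9862; c·n₁/n = 21·125/218 = 12.0413
Stratum 3 (Site C): n₁ = 390, n₀ = 217, n = 607; a·n₀/n = 135·217/607 = 48.2619; c·n₁/n = 107·390/607 = 68.7479
RR_MH = (6.6981 + 2.9862 + 48.2619) / (24.6038 + 12.0413 + 68.7479) = 57.9463 / 105.3931 = 0.54981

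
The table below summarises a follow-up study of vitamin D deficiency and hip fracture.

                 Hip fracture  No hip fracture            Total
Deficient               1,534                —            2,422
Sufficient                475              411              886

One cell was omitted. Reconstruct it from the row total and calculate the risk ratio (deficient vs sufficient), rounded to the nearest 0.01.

The missing cell is in the exposed row: 2422 − 1534 = 888.
So a = 1534, b = 888, c = 475, d = 411.
RR = [a/(a+b)] / [c/(c+d)] = (1534/2422) / (475/886) = 0.63336/0.53612 = 1.18138

1.18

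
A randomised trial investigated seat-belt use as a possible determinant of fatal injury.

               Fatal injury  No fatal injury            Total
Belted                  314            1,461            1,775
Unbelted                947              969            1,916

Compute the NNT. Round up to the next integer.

4

Risk in treated group = 314/1775 = 0.17690; risk in control = 947/1916 = 0.49426.
Absolute risk reduction = 0.49426 − 0.17690 = 0.31736
NNT = 1 / ARR = 1 / 0.31736 = 3.151 → round up → 4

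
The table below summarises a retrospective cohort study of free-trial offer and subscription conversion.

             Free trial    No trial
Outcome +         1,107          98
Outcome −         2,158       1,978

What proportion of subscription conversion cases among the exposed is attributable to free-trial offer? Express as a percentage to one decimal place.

86.1

Reading the table with exposure as columns: a = 1107 (Free trial, case), b = 2158 (Free trial, non-case), c = 98 (No trial, case), d = 1978.
Risk in exposed = 1107/3265 = 0.33905; risk in unexposed = 98/2076 = 0.04721.
RR = 0.33905/0.04721 = 7.18234
AR% = (RR − 1)/RR × 100 = (7.18234 − 1)/7.18234 × 100 = 86.0770%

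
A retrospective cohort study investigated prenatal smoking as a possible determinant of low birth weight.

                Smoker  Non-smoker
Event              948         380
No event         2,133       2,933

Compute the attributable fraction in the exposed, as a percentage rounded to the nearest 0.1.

Reading the table with exposure as columns: a = 948 (Smoker, case), b = 2133 (Smoker, non-case), c = 380 (Non-smoker, case), d = 2933.
Risk in exposed = 948/3081 = 0.30769; risk in unexposed = 380/3313 = 0.11470.
RR = 0.30769/0.11470 = 2.68259
AR% = (RR − 1)/RR × 100 = (2.68259 − 1)/2.68259 × 100 = 62.7226%

62.7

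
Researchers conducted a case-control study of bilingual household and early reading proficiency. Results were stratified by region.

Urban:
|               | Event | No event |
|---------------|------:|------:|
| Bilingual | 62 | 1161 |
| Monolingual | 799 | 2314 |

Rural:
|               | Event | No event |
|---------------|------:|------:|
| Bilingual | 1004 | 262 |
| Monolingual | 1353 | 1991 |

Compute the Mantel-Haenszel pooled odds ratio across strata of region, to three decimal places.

1.605

OR_MH = Σ(aᵢdᵢ/nᵢ) / Σ(bᵢcᵢ/nᵢ), where nᵢ is the stratum total.
Stratum 1 (Urban): n = 4336; a·d/n = 62·2314/4336 = 33.0876; b·c/n = 1161·799/4336 = 213.9389
Stratum 2 (Rural): n = 4610; a·d/n = 1004·1991/4610 = 433.6148; b·c/n = 262·1353/4610 = 76.8950
OR_MH = (33.0876 + 433.6148) / (213.9389 + 76.8950) = 466.7024 / 290.8339 = 1.60470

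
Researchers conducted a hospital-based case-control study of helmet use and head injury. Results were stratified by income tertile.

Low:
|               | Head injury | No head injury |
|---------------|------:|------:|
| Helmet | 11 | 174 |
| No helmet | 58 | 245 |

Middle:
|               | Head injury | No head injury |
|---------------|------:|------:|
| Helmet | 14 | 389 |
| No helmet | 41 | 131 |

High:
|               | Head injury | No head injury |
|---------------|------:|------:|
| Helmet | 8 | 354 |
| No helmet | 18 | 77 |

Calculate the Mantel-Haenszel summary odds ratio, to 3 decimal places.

0.161

OR_MH = Σ(aᵢdᵢ/nᵢ) / Σ(bᵢcᵢ/nᵢ), where nᵢ is the stratum total.
Stratum 1 (Low): n = 488; a·d/n = 11·245/488 = 5.5225; b·c/n = 174·58/488 = 20.6803
Stratum 2 (Middle): n = 575; a·d/n = 14·131/575 = 3.1896; b·c/n = 389·41/575 = 27.7374
Stratum 3 (High): n = 457; a·d/n = 8·77/457 = 1.3479; b·c/n = 354·18/457 = 13.9431
OR_MH = (5.5225 + 3.1896 + 1.3479) / (20.6803 + 27.7374 + 13.9431) = 10.0600 / 62.3608 = 0.16132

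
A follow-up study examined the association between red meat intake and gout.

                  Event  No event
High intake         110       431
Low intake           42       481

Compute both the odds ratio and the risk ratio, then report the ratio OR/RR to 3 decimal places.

Cells: a = 110, b = 431, c = 42, d = 481.
OR = (110·481)/(431·42) = 52910/18102 = 2.92288
Risk in exposed = 110/541 = 0.20333; risk in unexposed = 42/523 = 0.08031; RR = 2.53191
OR/RR = 2.92288 / 2.53191 = 1.15442
The outcome is not rare, so the OR lies further from 1 than the RR.

1.154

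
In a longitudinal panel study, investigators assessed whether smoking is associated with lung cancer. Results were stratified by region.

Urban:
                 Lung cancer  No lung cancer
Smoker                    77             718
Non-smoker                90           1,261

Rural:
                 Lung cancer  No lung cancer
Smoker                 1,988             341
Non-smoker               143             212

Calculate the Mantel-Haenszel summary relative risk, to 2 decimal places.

RR_MH = Σ(aᵢ·n₀ᵢ/nᵢ) / Σ(cᵢ·n₁ᵢ/nᵢ), with n₁ᵢ = aᵢ+bᵢ (exposed), n₀ᵢ = cᵢ+dᵢ (unexposed), nᵢ = n₁ᵢ+n₀ᵢ.
Stratum 1 (Urban): n₁ = 795, n₀ = 1351, n = 2146; a·n₀/n = 77·1351/2146 = 48.4748; c·n₁/n = 90·795/2146 = 33.3411
Stratum 2 (Rural): n₁ = 2329, n₀ = 355, n = 2684; a·n₀/n = 1988·355/2684 = 262.9434; c·n₁/n = 143·2329/2684 = 124.0861
RR_MH = (48.4748 + 262.9434) / (33.3411 + 124.0861) = 311.4182 / 157.4272 = 1.97817

1.98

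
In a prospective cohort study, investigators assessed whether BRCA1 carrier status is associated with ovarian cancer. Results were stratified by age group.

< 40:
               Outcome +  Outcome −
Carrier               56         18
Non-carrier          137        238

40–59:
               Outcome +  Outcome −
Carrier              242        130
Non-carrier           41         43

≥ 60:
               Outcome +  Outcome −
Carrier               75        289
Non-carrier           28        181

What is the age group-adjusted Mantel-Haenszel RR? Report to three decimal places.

1.608

RR_MH = Σ(aᵢ·n₀ᵢ/nᵢ) / Σ(cᵢ·n₁ᵢ/nᵢ), with n₁ᵢ = aᵢ+bᵢ (exposed), n₀ᵢ = cᵢ+dᵢ (unexposed), nᵢ = n₁ᵢ+n₀ᵢ.
Stratum 1 (< 40): n₁ = 74, n₀ = 375, n = 449; a·n₀/n = 56·375/449 = 46.7706; c·n₁/n = 137·74/449 = 22.5791
Stratum 2 (40–59): n₁ = 372, n₀ = 84, n = 456; a·n₀/n = 242·84/456 = 44.5789; c·n₁/n = 41·372/456 = 33.4474
Stratum 3 (≥ 60): n₁ = 364, n₀ = 209, n = 573; a·n₀/n = 75·209/573 = 27.3560; c·n₁/n = 28·364/573 = 17.7871
RR_MH = (46.7706 + 44.5789 + 27.3560) / (22.5791 + 33.4474 + 17.7871) = 118.7056 / 73.8135 = 1.60818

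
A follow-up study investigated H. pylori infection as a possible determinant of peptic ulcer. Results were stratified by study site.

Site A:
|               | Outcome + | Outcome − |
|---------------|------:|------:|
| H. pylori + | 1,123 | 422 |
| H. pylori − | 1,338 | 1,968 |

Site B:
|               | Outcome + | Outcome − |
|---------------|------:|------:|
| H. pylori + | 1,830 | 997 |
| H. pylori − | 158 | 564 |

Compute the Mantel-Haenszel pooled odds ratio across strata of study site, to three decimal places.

OR_MH = Σ(aᵢdᵢ/nᵢ) / Σ(bᵢcᵢ/nᵢ), where nᵢ is the stratum total.
Stratum 1 (Site A): n = 4851; a·d/n = 1123·1968/4851 = 455.5894; b·c/n = 422·1338/4851 = 116.3958
Stratum 2 (Site B): n = 3549; a·d/n = 1830·564/3549 = 290.8199; b·c/n = 997·158/3549 = 44.3860
OR_MH = (455.5894 + 290.8199) / (116.3958 + 44.3860) = 746.4093 / 160.7818 = 4.64237

4.642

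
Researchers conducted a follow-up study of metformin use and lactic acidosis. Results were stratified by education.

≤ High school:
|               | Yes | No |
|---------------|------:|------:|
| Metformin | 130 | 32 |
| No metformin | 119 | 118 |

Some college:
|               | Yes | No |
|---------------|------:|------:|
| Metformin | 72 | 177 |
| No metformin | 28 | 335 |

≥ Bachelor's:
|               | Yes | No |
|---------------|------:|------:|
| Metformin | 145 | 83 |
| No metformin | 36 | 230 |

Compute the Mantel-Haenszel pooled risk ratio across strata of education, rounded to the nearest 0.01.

2.59

RR_MH = Σ(aᵢ·n₀ᵢ/nᵢ) / Σ(cᵢ·n₁ᵢ/nᵢ), with n₁ᵢ = aᵢ+bᵢ (exposed), n₀ᵢ = cᵢ+dᵢ (unexposed), nᵢ = n₁ᵢ+n₀ᵢ.
Stratum 1 (≤ High school): n₁ = 162, n₀ = 237, n = 399; a·n₀/n = 130·237/399 = 77.2180; c·n₁/n = 119·162/399 = 48.3158
Stratum 2 (Some college): n₁ = 249, n₀ = 363, n = 612; a·n₀/n = 72·363/612 = 42.7059; c·n₁/n = 28·249/612 = 11.3922
Stratum 3 (≥ Bachelor's): n₁ = 228, n₀ = 266, n = 494; a·n₀/n = 145·266/494 = 78.0769; c·n₁/n = 36·228/494 = 16.6154
RR_MH = (77.2180 + 42.7059 + 78.0769) / (48.3158 + 11.3922 + 16.6154) = 198.0009 / 76.3233 = 2.59424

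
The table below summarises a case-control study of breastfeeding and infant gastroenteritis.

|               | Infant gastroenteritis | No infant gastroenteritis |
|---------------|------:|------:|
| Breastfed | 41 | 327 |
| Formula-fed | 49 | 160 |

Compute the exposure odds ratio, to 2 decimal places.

0.41

Cells: a = 41, b = 327, c = 49, d = 160.
OR = (a·d)/(b·c) = (41 × 160) / (327 × 49) = 6560 / 16023 = 0.40941
Exposure is associated with lower odds of infant gastroenteritis (OR = 0.41 < 1).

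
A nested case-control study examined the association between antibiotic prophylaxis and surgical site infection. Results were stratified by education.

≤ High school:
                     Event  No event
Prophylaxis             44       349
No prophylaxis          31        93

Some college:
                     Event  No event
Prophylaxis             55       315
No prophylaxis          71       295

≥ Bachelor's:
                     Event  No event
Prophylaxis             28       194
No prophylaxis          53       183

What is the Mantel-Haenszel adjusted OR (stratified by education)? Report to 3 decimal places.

0.558

OR_MH = Σ(aᵢdᵢ/nᵢ) / Σ(bᵢcᵢ/nᵢ), where nᵢ is the stratum total.
Stratum 1 (≤ High school): n = 517; a·d/n = 44·93/517 = 7.9149; b·c/n = 349·31/517 = 20.9265
Stratum 2 (Some college): n = 736; a·d/n = 55·295/736 = 22.0448; b·c/n = 315·71/736 = 30.3872
Stratum 3 (≥ Bachelor's): n = 458; a·d/n = 28·183/458 = 11.1878; b·c/n = 194·53/458 = 22.4498
OR_MH = (7.9149 + 22.0448 + 11.1878) / (20.9265 + 30.3872 + 22.4498) = 41.1475 / 73.7635 = 0.55783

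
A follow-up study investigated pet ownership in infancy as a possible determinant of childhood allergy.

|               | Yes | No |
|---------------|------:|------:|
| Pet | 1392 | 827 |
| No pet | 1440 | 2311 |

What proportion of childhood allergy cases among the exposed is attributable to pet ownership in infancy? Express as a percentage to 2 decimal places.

Cells: a = 1392, b = 827, c = 1440, d = 2311.
Risk in exposed = 1392/2219 = 0.62731; risk in unexposed = 1440/3751 = 0.38390.
RR = 0.62731/0.38390 = 1.63405
AR% = (RR − 1)/RR × 100 = (1.63405 − 1)/1.63405 × 100 = 38.8025%

38.80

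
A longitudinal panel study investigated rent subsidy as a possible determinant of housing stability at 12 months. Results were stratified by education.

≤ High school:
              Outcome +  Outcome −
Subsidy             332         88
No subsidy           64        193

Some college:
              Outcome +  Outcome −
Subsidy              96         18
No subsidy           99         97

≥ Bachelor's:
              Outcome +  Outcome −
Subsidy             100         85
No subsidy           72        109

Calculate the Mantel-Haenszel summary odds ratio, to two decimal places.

OR_MH = Σ(aᵢdᵢ/nᵢ) / Σ(bᵢcᵢ/nᵢ), where nᵢ is the stratum total.
Stratum 1 (≤ High school): n = 677; a·d/n = 332·193/677 = 94.6470; b·c/n = 88·64/677 = 8.3191
Stratum 2 (Some college): n = 310; a·d/n = 96·97/310 = 30.0387; b·c/n = 18·99/310 = 5.7484
Stratum 3 (≥ Bachelor's): n = 366; a·d/n = 100·109/366 = 29.7814; b·c/n = 85·72/366 = 16.7213
OR_MH = (94.6470 + 30.0387 + 29.7814) / (8.3191 + 5.7484 + 16.7213) = 154.4671 / 30.7888 = 5.01700

5.02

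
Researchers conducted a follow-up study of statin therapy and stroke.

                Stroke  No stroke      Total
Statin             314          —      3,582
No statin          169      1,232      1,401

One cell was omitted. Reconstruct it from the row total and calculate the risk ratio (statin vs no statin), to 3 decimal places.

0.727

The missing cell is in the exposed row: 3582 − 314 = 3268.
So a = 314, b = 3268, c = 169, d = 1232.
RR = [a/(a+b)] / [c/(c+d)] = (314/3582) / (169/1401) = 0.08766/0.12063 = 0.72670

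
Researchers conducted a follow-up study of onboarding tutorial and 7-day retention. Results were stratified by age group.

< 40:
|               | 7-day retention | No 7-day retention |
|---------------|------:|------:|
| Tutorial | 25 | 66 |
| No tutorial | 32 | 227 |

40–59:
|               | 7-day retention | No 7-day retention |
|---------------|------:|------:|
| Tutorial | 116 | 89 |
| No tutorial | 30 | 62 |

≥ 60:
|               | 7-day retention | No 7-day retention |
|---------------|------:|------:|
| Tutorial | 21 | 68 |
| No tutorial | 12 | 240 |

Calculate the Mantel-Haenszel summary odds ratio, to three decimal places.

3.170

OR_MH = Σ(aᵢdᵢ/nᵢ) / Σ(bᵢcᵢ/nᵢ), where nᵢ is the stratum total.
Stratum 1 (< 40): n = 350; a·d/n = 25·227/350 = 16.2143; b·c/n = 66·32/350 = 6.0343
Stratum 2 (40–59): n = 297; a·d/n = 116·62/297 = 24.2155; b·c/n = 89·30/297 = 8.9899
Stratum 3 (≥ 60): n = 341; a·d/n = 21·240/341 = 14.7801; b·c/n = 68·12/341 = 2.3930
OR_MH = (16.2143 + 24.2155 + 14.7801) / (6.0343 + 8.9899 + 2.3930) = 55.2098 / 17.4171 = 3.16986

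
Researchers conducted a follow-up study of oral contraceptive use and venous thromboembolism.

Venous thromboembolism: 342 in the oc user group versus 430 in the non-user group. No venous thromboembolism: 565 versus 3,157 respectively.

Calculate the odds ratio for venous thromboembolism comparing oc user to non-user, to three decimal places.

From the description: a = 342, b = 565, c = 430, d = 3157.
OR = (a·d)/(b·c) = (342 × 3157) / (565 × 430) = 1079694 / 242950 = 4.44410
The odds of venous thromboembolism are about 4.44 times as high in the oc user group.

4.444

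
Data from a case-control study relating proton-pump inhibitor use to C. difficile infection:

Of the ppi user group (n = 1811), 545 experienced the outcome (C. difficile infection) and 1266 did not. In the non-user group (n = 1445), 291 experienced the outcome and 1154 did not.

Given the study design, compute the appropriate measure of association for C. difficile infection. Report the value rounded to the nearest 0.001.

1.707

From the description: a = 545, b = 1266, c = 291, d = 1154.
This is a case-control study: participants were sampled on outcome status, so risks in the source population cannot be estimated directly — relative risk is not valid here. The odds ratio is the appropriate measure.
OR = (a·d)/(b·c) = (545 × 1154) / (1266 × 291) = 628930 / 368406 = 1.70717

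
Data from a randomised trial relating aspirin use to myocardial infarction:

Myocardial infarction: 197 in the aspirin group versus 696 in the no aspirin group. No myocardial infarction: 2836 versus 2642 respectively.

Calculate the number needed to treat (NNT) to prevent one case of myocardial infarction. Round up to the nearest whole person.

Risk in treated group = 197/3033 = 0.06495; risk in control = 696/3338 = 0.20851.
Absolute risk reduction = 0.20851 − 0.06495 = 0.14356
NNT = 1 / ARR = 1 / 0.14356 = 6.966 → round up → 7

7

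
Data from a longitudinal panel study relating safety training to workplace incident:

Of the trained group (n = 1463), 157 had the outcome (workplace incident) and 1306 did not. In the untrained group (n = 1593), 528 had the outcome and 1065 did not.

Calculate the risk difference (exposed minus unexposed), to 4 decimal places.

-0.2241

From the description: a = 157, b = 1306, c = 528, d = 1065.
Risk in exposed = 157/1463 = 0.107314; risk in unexposed = 528/1593 = 0.331450.
Risk difference = 0.107314 − 0.331450 = -0.224136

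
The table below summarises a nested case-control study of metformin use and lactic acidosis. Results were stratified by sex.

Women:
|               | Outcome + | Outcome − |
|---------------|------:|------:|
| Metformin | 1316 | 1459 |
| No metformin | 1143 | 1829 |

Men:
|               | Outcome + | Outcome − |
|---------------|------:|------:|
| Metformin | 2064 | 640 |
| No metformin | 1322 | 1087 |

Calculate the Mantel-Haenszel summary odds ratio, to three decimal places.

1.882

OR_MH = Σ(aᵢdᵢ/nᵢ) / Σ(bᵢcᵢ/nᵢ), where nᵢ is the stratum total.
Stratum 1 (Women): n = 5747; a·d/n = 1316·1829/5747 = 418.8210; b·c/n = 1459·1143/5747 = 290.1752
Stratum 2 (Men): n = 5113; a·d/n = 2064·1087/5113 = 438.7968; b·c/n = 640·1322/5113 = 165.4762
OR_MH = (418.8210 + 438.7968) / (290.1752 + 165.4762) = 857.6177 / 455.6515 = 1.88218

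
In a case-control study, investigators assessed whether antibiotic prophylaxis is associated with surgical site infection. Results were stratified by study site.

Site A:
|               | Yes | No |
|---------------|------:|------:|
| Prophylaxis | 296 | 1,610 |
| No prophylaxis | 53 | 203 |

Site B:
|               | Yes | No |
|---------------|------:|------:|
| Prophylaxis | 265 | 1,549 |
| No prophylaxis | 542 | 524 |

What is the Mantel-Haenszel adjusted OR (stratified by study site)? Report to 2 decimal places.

OR_MH = Σ(aᵢdᵢ/nᵢ) / Σ(bᵢcᵢ/nᵢ), where nᵢ is the stratum total.
Stratum 1 (Site A): n = 2162; a·d/n = 296·203/2162 = 27.7928; b·c/n = 1610·53/2162 = 39.4681
Stratum 2 (Site B): n = 2880; a·d/n = 265·524/2880 = 48.2153; b·c/n = 1549·542/2880 = 291.5132
OR_MH = (27.7928 + 48.2153) / (39.4681 + 291.5132) = 76.0081 / 330.9813 = 0.22964

0.23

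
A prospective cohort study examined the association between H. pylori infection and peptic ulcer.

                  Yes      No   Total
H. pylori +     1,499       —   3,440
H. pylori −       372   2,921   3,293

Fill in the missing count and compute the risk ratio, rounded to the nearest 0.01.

3.86

The missing cell is in the exposed row: 3440 − 1499 = 1941.
So a = 1499, b = 1941, c = 372, d = 2921.
RR = [a/(a+b)] / [c/(c+d)] = (1499/3440) / (372/3293) = 0.43576/0.11297 = 3.85738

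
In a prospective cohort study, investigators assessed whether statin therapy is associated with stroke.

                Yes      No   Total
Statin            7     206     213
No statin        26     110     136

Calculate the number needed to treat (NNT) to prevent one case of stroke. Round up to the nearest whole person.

7

Risk in treated group = 7/213 = 0.03286; risk in control = 26/136 = 0.19118.
Absolute risk reduction = 0.19118 − 0.03286 = 0.15831
NNT = 1 / ARR = 1 / 0.15831 = 6.317 → round up → 7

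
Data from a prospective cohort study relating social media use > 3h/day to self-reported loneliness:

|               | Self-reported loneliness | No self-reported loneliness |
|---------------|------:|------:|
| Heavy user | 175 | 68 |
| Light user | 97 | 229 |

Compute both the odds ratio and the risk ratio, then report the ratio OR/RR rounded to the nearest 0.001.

Cells: a = 175, b = 68, c = 97, d = 229.
OR = (175·229)/(68·97) = 40075/6596 = 6.07565
Risk in exposed = 175/243 = 0.72016; risk in unexposed = 97/326 = 0.29755; RR = 2.42035
OR/RR = 6.07565 / 2.42035 = 2.51024
The outcome is not rare, so the OR lies further from 1 than the RR.

2.510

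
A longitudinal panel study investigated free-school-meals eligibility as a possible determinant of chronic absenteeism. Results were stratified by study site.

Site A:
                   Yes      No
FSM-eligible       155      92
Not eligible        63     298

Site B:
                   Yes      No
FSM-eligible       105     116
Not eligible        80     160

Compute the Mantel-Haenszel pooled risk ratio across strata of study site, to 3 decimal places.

RR_MH = Σ(aᵢ·n₀ᵢ/nᵢ) / Σ(cᵢ·n₁ᵢ/nᵢ), with n₁ᵢ = aᵢ+bᵢ (exposed), n₀ᵢ = cᵢ+dᵢ (unexposed), nᵢ = n₁ᵢ+n₀ᵢ.
Stratum 1 (Site A): n₁ = 247, n₀ = 361, n = 608; a·n₀/n = 155·361/608 = 92.0312; c·n₁/n = 63·247/608 = 25.5938
Stratum 2 (Site B): n₁ = 221, n₀ = 240, n = 461; a·n₀/n = 105·240/461 = 54.6638; c·n₁/n = 80·221/461 = 38.3514
RR_MH = (92.0312 + 54.6638) / (25.5938 + 38.3514) = 146.6950 / 63.9452 = 2.29408

2.294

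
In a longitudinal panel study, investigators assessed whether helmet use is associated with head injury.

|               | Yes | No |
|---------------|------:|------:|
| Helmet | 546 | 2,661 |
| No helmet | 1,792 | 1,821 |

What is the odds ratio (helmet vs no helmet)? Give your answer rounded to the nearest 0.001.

Cells: a = 546, b = 2661, c = 1792, d = 1821.
OR = (a·d)/(b·c) = (546 × 1821) / (2661 × 1792) = 994266 / 4768512 = 0.20851
Exposure is associated with lower odds of head injury (OR = 0.21 < 1).

0.209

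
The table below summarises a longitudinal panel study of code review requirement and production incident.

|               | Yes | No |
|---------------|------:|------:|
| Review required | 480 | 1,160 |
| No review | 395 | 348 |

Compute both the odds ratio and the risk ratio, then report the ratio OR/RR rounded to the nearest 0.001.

0.662

Cells: a = 480, b = 1160, c = 395, d = 348.
OR = (480·348)/(1160·395) = 167040/458200 = 0.36456
Risk in exposed = 480/1640 = 0.29268; risk in unexposed = 395/743 = 0.53163; RR = 0.55054
OR/RR = 0.36456 / 0.55054 = 0.66218
The outcome is not rare, so the OR lies further from 1 than the RR.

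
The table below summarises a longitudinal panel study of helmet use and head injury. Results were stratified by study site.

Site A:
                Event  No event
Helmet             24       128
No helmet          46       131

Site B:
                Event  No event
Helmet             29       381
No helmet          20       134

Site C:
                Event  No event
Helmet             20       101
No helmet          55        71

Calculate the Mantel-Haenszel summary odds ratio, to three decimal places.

0.412

OR_MH = Σ(aᵢdᵢ/nᵢ) / Σ(bᵢcᵢ/nᵢ), where nᵢ is the stratum total.
Stratum 1 (Site A): n = 329; a·d/n = 24·131/329 = 9.5562; b·c/n = 128·46/329 = 17.8967
Stratum 2 (Site B): n = 564; a·d/n = 29·134/564 = 6.8901; b·c/n = 381·20/564 = 13.5106
Stratum 3 (Site C): n = 247; a·d/n = 20·71/247 = 5.7490; b·c/n = 101·55/247 = 22.4899
OR_MH = (9.5562 + 6.8901 + 5.7490) / (17.8967 + 13.5106 + 22.4899) = 22.1953 / 53.8972 = 0.41181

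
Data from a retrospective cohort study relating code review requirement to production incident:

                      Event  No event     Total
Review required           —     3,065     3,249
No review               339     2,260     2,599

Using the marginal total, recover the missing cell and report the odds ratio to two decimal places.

0.40

The missing cell is in the exposed row: 3249 − 3065 = 184.
So a = 184, b = 3065, c = 339, d = 2260.
OR = (a·d)/(b·c) = (184 × 2260) / (3065 × 339) = 415840 / 1039035 = 0.40022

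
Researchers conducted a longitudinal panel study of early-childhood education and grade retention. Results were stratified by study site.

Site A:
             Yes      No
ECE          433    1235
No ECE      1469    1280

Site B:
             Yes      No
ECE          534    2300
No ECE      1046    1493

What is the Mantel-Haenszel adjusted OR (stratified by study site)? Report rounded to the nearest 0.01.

0.32

OR_MH = Σ(aᵢdᵢ/nᵢ) / Σ(bᵢcᵢ/nᵢ), where nᵢ is the stratum total.
Stratum 1 (Site A): n = 4417; a·d/n = 433·1280/4417 = 125.4788; b·c/n = 1235·1469/4417 = 410.7347
Stratum 2 (Site B): n = 5373; a·d/n = 534·1493/5373 = 148.3830; b·c/n = 2300·1046/5373 = 447.7573
OR_MH = (125.4788 + 148.3830) / (410.7347 + 447.7573) = 273.8619 / 858.4920 = 0.31900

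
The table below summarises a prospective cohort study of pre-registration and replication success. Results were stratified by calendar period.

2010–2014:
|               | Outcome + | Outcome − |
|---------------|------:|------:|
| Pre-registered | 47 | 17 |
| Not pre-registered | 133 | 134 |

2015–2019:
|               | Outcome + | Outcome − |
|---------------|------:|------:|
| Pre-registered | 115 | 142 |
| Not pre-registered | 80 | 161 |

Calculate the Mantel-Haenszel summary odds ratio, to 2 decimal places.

1.90

OR_MH = Σ(aᵢdᵢ/nᵢ) / Σ(bᵢcᵢ/nᵢ), where nᵢ is the stratum total.
Stratum 1 (2010–2014): n = 331; a·d/n = 47·134/331 = 19.0272; b·c/n = 17·133/331 = 6.8308
Stratum 2 (2015–2019): n = 498; a·d/n = 115·161/498 = 37.1787; b·c/n = 142·80/498 = 22.8112
OR_MH = (19.0272 + 37.1787) / (6.8308 + 22.8112) = 56.2059 / 29.6421 = 1.89615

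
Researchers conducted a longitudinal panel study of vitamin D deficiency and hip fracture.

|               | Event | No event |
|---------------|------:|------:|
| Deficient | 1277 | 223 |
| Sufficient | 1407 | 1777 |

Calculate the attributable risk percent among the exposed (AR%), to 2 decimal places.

Cells: a = 1277, b = 223, c = 1407, d = 1777.
Risk in exposed = 1277/1500 = 0.85133; risk in unexposed = 1407/3184 = 0.44190.
RR = 0.85133/0.44190 = 1.92654
AR% = (RR − 1)/RR × 100 = (1.92654 − 1)/1.92654 × 100 = 48.0935%

48.09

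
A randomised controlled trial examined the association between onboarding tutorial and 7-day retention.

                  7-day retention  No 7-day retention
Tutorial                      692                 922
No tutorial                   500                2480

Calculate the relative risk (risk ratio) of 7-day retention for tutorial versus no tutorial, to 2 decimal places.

Cells: a = 692, b = 922, c = 500, d = 2480.
Risk in exposed = 692/1614 = 0.42875; risk in unexposed = 500/2980 = 0.16779.
RR = 0.42875 / 0.16779 = 2.55534
The risk among the exposed is 2.56 times that among the unexposed.

2.56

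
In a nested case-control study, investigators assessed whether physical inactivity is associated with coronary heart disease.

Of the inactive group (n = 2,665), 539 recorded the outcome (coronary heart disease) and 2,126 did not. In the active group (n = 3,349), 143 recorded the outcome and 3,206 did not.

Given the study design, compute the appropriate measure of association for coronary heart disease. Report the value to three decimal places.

From the description: a = 539, b = 2126, c = 143, d = 3206.
This is a nested case-control study: participants were sampled on outcome status, so risks in the source population cannot be estimated directly — relative risk is not valid here. The odds ratio is the appropriate measure.
OR = (a·d)/(b·c) = (539 × 3206) / (2126 × 143) = 1728034 / 304018 = 5.68399

5.684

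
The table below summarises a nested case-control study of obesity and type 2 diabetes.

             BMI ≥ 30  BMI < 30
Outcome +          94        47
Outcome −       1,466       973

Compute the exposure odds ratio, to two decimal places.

1.33

Reading the table with exposure as columns: a = 94 (BMI ≥ 30, case), b = 1466 (BMI ≥ 30, non-case), c = 47 (BMI < 30, case), d = 973.
OR = (a·d)/(b·c) = (94 × 973) / (1466 × 47) = 91462 / 68902 = 1.32742
The odds of type 2 diabetes are about 1.33 times as high in the bmi ≥ 30 group.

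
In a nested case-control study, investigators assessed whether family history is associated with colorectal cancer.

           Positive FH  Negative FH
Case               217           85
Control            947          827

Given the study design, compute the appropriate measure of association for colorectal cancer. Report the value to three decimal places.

Reading the table with exposure as columns: a = 217 (Positive FH, case), b = 947 (Positive FH, non-case), c = 85 (Negative FH, case), d = 827.
This is a nested case-control study: participants were sampled on outcome status, so risks in the source population cannot be estimated directly — relative risk is not valid here. The odds ratio is the appropriate measure.
OR = (a·d)/(b·c) = (217 × 827) / (947 × 85) = 179459 / 80495 = 2.22944

2.229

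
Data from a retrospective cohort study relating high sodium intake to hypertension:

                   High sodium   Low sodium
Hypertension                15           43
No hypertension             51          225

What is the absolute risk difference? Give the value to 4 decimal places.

Reading the table with exposure as columns: a = 15 (High sodium, case), b = 51 (High sodium, non-case), c = 43 (Low sodium, case), d = 225.
Risk in exposed = 15/66 = 0.227273; risk in unexposed = 43/268 = 0.160448.
Risk difference = 0.227273 − 0.160448 = 0.066825

0.0668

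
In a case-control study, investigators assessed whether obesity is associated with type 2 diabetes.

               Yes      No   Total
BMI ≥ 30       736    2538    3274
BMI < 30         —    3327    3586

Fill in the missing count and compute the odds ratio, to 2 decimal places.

3.73

The missing cell is in the unexposed row: 3586 − 3327 = 259.
So a = 736, b = 2538, c = 259, d = 3327.
OR = (a·d)/(b·c) = (736 × 3327) / (2538 × 259) = 2448672 / 657342 = 3.72511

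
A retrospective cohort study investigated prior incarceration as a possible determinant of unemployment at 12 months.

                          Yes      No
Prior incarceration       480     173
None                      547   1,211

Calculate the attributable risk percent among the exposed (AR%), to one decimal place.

Cells: a = 480, b = 173, c = 547, d = 1211.
Risk in exposed = 480/653 = 0.73507; risk in unexposed = 547/1758 = 0.31115.
RR = 0.73507/0.31115 = 2.36243
AR% = (RR − 1)/RR × 100 = (2.36243 − 1)/2.36243 × 100 = 57.6708%

57.7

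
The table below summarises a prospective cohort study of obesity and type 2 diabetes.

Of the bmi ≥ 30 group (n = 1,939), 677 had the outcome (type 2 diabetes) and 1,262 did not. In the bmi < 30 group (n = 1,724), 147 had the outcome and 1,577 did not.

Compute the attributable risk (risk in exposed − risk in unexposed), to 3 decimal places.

0.264

From the description: a = 677, b = 1262, c = 147, d = 1577.
Risk in exposed = 677/1939 = 0.349149; risk in unexposed = 147/1724 = 0.085267.
Risk difference = 0.349149 − 0.085267 = 0.263882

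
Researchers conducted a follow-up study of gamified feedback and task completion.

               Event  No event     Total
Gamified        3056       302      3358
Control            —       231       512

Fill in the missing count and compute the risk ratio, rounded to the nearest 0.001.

The missing cell is in the unexposed row: 512 − 231 = 281.
So a = 3056, b = 302, c = 281, d = 231.
RR = [a/(a+b)] / [c/(c+d)] = (3056/3358) / (281/512) = 0.91007/0.54883 = 1.65820

1.658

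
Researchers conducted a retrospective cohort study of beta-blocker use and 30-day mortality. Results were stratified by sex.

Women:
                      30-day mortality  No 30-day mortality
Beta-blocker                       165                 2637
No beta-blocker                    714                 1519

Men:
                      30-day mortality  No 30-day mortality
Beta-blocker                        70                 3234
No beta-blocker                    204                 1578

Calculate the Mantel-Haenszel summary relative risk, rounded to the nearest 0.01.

0.18

RR_MH = Σ(aᵢ·n₀ᵢ/nᵢ) / Σ(cᵢ·n₁ᵢ/nᵢ), with n₁ᵢ = aᵢ+bᵢ (exposed), n₀ᵢ = cᵢ+dᵢ (unexposed), nᵢ = n₁ᵢ+n₀ᵢ.
Stratum 1 (Women): n₁ = 2802, n₀ = 2233, n = 5035; a·n₀/n = 165·2233/5035 = 73.1768; c·n₁/n = 714·2802/5035 = 397.3442
Stratum 2 (Men): n₁ = 3304, n₀ = 1782, n = 5086; a·n₀/n = 70·1782/5086 = 24.5262; c·n₁/n = 204·3304/5086 = 132.5238
RR_MH = (73.1768 + 24.5262) / (397.3442 + 132.5238) = 97.7029 / 529.8680 = 0.18439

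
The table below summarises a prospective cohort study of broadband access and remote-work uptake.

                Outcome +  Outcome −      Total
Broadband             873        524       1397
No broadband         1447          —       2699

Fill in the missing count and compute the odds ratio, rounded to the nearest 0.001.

1.442

The missing cell is in the unexposed row: 2699 − 1447 = 1252.
So a = 873, b = 524, c = 1447, d = 1252.
OR = (a·d)/(b·c) = (873 × 1252) / (524 × 1447) = 1092996 / 758228 = 1.44151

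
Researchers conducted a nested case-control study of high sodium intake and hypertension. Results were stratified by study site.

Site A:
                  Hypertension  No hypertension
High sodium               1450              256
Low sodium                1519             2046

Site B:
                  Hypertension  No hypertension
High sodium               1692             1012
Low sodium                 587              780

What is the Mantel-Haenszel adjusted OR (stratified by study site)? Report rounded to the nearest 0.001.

OR_MH = Σ(aᵢdᵢ/nᵢ) / Σ(bᵢcᵢ/nᵢ), where nᵢ is the stratum total.
Stratum 1 (Site A): n = 5271; a·d/n = 1450·2046/5271 = 562.8344; b·c/n = 256·1519/5271 = 73.7742
Stratum 2 (Site B): n = 4071; a·d/n = 1692·780/4071 = 324.1857; b·c/n = 1012·587/4071 = 145.9209
OR_MH = (562.8344 + 324.1857) / (73.7742 + 145.9209) = 887.0201 / 219.6951 = 4.03750

4.038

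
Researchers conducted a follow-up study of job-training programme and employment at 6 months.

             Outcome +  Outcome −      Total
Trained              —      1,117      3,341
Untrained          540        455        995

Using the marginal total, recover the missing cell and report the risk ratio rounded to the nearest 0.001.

The missing cell is in the exposed row: 3341 − 1117 = 2224.
So a = 2224, b = 1117, c = 540, d = 455.
RR = [a/(a+b)] / [c/(c+d)] = (2224/3341) / (540/995) = 0.66567/0.54271 = 1.22656

1.227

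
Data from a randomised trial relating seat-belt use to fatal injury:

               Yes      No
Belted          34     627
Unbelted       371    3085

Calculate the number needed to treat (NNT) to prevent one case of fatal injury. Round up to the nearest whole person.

18

Risk in treated group = 34/661 = 0.05144; risk in control = 371/3456 = 0.10735.
Absolute risk reduction = 0.10735 − 0.05144 = 0.05591
NNT = 1 / ARR = 1 / 0.05591 = 17.885 → round up → 18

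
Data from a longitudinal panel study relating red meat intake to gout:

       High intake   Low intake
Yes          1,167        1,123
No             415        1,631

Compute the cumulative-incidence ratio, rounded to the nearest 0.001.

Reading the table with exposure as columns: a = 1167 (High intake, case), b = 415 (High intake, non-case), c = 1123 (Low intake, case), d = 1631.
Risk in exposed = 1167/1582 = 0.73767; risk in unexposed = 1123/2754 = 0.40777.
RR = 0.73767 / 0.40777 = 1.80904
The risk among the exposed is 1.81 times that among the unexposed.

1.809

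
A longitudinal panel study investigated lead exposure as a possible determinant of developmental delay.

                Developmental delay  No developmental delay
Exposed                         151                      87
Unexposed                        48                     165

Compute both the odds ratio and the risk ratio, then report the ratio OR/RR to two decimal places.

Cells: a = 151, b = 87, c = 48, d = 165.
OR = (151·165)/(87·48) = 24915/4176 = 5.96624
Risk in exposed = 151/238 = 0.63445; risk in unexposed = 48/213 = 0.22535; RR = 2.81539
OR/RR = 5.96624 / 2.81539 = 2.11915
The outcome is not rare, so the OR lies further from 1 than the RR.

2.12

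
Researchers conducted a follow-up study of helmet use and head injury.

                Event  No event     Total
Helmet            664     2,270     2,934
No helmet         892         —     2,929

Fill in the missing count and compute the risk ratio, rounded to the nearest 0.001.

0.743

The missing cell is in the unexposed row: 2929 − 892 = 2037.
So a = 664, b = 2270, c = 892, d = 2037.
RR = [a/(a+b)] / [c/(c+d)] = (664/2934) / (892/2929) = 0.22631/0.30454 = 0.74313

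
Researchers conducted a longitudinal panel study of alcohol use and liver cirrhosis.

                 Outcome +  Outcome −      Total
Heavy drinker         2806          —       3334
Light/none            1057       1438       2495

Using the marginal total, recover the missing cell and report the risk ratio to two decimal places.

The missing cell is in the exposed row: 3334 − 2806 = 528.
So a = 2806, b = 528, c = 1057, d = 1438.
RR = [a/(a+b)] / [c/(c+d)] = (2806/3334) / (1057/2495) = 0.84163/0.42365 = 1.98663

1.99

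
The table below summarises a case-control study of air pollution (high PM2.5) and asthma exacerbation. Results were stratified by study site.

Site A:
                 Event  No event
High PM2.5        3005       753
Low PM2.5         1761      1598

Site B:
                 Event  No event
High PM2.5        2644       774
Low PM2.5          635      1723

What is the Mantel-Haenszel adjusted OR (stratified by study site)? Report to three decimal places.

5.392

OR_MH = Σ(aᵢdᵢ/nᵢ) / Σ(bᵢcᵢ/nᵢ), where nᵢ is the stratum total.
Stratum 1 (Site A): n = 7117; a·d/n = 3005·1598/7117 = 674.7211; b·c/n = 753·1761/7117 = 186.3191
Stratum 2 (Site B): n = 5776; a·d/n = 2644·1723/5776 = 788.7140; b·c/n = 774·635/5776 = 85.0918
OR_MH = (674.7211 + 788.7140) / (186.3191 + 85.0918) = 1463.4351 / 271.4109 = 5.39195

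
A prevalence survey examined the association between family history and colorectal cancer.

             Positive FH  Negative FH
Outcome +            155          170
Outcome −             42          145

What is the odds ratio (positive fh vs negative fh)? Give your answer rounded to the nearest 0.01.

3.15

Reading the table with exposure as columns: a = 155 (Positive FH, case), b = 42 (Positive FH, non-case), c = 170 (Negative FH, case), d = 145.
OR = (a·d)/(b·c) = (155 × 145) / (42 × 170) = 22475 / 7140 = 3.14776
The odds of colorectal cancer are about 3.15 times as high in the positive fh group.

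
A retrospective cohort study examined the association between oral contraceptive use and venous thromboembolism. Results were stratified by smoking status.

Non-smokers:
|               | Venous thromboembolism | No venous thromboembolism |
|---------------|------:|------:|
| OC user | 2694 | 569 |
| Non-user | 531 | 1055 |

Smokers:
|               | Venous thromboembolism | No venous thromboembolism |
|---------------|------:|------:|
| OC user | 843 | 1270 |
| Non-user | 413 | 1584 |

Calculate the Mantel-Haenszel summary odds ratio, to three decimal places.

4.797

OR_MH = Σ(aᵢdᵢ/nᵢ) / Σ(bᵢcᵢ/nᵢ), where nᵢ is the stratum total.
Stratum 1 (Non-smokers): n = 4849; a·d/n = 2694·1055/4849 = 586.1353; b·c/n = 569·531/4849 = 62.3095
Stratum 2 (Smokers): n = 4110; a·d/n = 843·1584/4110 = 324.8934; b·c/n = 1270·413/4110 = 127.6180
OR_MH = (586.1353 + 324.8934) / (62.3095 + 127.6180) = 911.0287 / 189.9276 = 4.79672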